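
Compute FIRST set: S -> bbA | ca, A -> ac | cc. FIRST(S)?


Per alternative of S: FIRST(bbA) = {b}; FIRST(ca) = {c}
FIRST(S) = {b, c}


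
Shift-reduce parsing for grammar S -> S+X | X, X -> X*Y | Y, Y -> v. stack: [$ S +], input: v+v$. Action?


no handle ('S+' is not any RHS); shift 'v'
Action: shift


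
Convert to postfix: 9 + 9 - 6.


Left to right (same or higher precedence on left)
Postfix: 9 9 + 6 -


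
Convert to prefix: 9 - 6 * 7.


'*' binds tighter: tree is (- 9 (* 6 7))
Prefix: - 9 * 6 7


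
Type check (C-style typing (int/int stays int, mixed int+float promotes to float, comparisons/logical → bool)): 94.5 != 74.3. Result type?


Operand types: float != float
Rule: comparison yields bool
Result type: bool


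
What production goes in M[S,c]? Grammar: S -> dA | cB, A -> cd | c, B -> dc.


For [S, c]: 'c' ∈ FIRST(cB)
Entry: S -> cB


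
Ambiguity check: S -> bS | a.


right-linear, alternatives start with distinct terminals 'b' vs 'a': unique leftmost derivation
Unambiguous


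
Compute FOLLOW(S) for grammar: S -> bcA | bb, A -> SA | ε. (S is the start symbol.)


$ ∈ FOLLOW(S). For each A -> αBβ: add FIRST(β)\{ε} to FOLLOW(B); if β nullable, add FOLLOW(A).
FOLLOW(S) = {$, b}


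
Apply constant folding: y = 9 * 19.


9 * 19 = 171 at compile time
Optimized: y = 171


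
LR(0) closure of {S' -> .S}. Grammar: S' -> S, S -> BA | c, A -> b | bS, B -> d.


Start: S' -> .S
For each item with dot before a nonterminal B, add B -> .γ for every B-production
Closure: [S' -> .S, S -> .BA, S -> .c, B -> .d]


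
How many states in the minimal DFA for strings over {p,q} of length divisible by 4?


Track length mod 4: states 0..3, accept at 0
Minimal DFA: 4 states


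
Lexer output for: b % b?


Scan left to right, longest-match per lexeme
Tokens: ID(b), OP(%), ID(b)


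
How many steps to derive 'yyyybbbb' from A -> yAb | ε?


Derivation: A => yAb => yyAbb => yyyAbbb => yyyyAbbbb => yyyybbbb
Steps: 5


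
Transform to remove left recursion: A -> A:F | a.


Left-recursive alternatives: A:F; non-recursive: a
Introduce A': A -> aA', A' -> :FA' | ε


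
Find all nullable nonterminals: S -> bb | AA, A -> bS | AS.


A nonterminal is nullable iff some alternative derives ε (directly, or every symbol in it is nullable)
Nullable: {}


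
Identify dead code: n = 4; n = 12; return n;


first assignment to n is overwritten before any read
Dead: 'n = 4'


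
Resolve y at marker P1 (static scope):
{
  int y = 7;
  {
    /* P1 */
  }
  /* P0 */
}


P1's block does not declare y; resolves to the enclosing declaration at depth 0
y = 7


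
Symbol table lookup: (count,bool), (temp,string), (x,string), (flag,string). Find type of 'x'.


Lookup 'x' → type string


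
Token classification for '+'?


Pattern: operator symbol
Type: OPERATOR


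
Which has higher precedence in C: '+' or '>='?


'+' is additive (level 9); '>=' is relational (level 7)
Higher level binds tighter
'+' has higher precedence than '>='


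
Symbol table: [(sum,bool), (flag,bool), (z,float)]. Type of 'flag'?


Lookup 'flag' → type bool


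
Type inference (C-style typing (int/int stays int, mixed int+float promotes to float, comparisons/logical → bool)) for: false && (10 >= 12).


Operand types: bool && bool
Rule: logical operators take bool operands and yield bool
Result type: bool


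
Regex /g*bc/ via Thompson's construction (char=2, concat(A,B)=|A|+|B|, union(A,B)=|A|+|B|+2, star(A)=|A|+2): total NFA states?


Syntax tree has 3 char leaf(s), 0 union(s), 1 star(s)
chars contribute 3×2 = 6; each union adds +2; each star adds +2
Total: 6 + 0 + 2 = 8 states


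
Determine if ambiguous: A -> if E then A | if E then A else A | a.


dangling else: 'if E then if E then a else a' parses two ways
Ambiguous


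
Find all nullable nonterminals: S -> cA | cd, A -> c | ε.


A nonterminal is nullable iff some alternative derives ε (directly, or every symbol in it is nullable)
Nullable: {A}


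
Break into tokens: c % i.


Scan left to right, longest-match per lexeme
Tokens: ID(c), OP(%), ID(i)


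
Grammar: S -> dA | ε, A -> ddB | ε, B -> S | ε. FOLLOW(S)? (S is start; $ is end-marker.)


$ ∈ FOLLOW(S). For each A -> αBβ: add FIRST(β)\{ε} to FOLLOW(B); if β nullable, add FOLLOW(A).
FOLLOW(S) = {$}


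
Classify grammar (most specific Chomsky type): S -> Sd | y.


Left-linear: every RHS is a terminal or one nonterminal followed by a terminal
Classification: Type 3 (Regular)


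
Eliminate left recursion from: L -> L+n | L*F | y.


Left-recursive alternatives: L+n, L*F; non-recursive: y
Introduce L': L -> yL', L' -> +nL' | *FL' | ε


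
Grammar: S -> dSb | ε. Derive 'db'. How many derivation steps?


Derivation: S => dSb => db
Steps: 2


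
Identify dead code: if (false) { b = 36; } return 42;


condition is constant false, so the whole block is unreachable
Dead: 'if (false) { b = 36; }'


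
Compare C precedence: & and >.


'>' is relational (level 7); '&' is bitwise AND (level 5)
Higher level binds tighter
'>' has higher precedence than '&'


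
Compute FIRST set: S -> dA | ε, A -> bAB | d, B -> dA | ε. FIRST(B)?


Per alternative of B: FIRST(dA) = {d}; FIRST(ε) = {ε}
FIRST(B) = {d, ε}


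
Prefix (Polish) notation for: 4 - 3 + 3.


left-to-right (same/higher precedence on left): tree is (+ (- 4 3) 3)
Prefix: + - 4 3 3


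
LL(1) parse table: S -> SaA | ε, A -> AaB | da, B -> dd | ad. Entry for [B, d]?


For [B, d]: 'd' ∈ FIRST(dd)
Entry: B -> dd


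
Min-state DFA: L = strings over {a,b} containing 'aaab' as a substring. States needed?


KMP-style automaton: 4 progress states + 1 absorbing accept = 5
Minimal DFA: 5 states


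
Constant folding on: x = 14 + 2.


14 + 2 = 16 at compile time
Optimized: x = 16


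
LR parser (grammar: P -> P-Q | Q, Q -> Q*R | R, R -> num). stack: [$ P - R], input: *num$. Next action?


'R' (not preceded by Q*) is the handle for Q -> R
Action: reduce (Q -> R)


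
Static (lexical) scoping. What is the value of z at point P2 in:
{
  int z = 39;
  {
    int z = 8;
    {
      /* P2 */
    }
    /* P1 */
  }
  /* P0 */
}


P2's block does not declare z; resolves to the enclosing declaration at depth 1
z = 8


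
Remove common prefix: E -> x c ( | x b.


Common prefix: 'x'
Factored: E -> x E', E' -> c ( | b


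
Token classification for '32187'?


Pattern: digits only
Type: INTEGER_LITERAL


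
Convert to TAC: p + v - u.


Break into single-operator statements:
t1 = p + v
t2 = t1 - u


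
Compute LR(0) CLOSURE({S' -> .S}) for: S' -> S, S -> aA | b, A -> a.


Start: S' -> .S
For each item with dot before a nonterminal B, add B -> .γ for every B-production
Closure: [S' -> .S, S -> .aA, S -> .b]


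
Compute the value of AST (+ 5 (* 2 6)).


Evaluate inner: (* 2 6) = 12
Evaluate root: (+ 5 12) = 17
Result: 17


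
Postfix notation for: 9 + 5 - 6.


Left to right (same or higher precedence on left)
Postfix: 9 5 + 6 -


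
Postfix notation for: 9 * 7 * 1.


Left to right (same or higher precedence on left)
Postfix: 9 7 * 1 *


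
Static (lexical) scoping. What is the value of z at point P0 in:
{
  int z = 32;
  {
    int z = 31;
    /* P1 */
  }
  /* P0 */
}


z declared in the same block as P0
z = 32


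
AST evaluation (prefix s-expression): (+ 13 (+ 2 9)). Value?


Evaluate inner: (+ 2 9) = 11
Evaluate root: (+ 13 11) = 24
Result: 24


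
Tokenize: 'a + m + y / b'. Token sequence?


Scan left to right, longest-match per lexeme
Tokens: ID(a), OP(+), ID(m), OP(+), ID(y), OP(/), ID(b)


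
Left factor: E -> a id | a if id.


Common prefix: 'a'
Factored: E -> a E', E' -> id | if id


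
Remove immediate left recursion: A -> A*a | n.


Left-recursive alternatives: A*a; non-recursive: n
Introduce A': A -> nA', A' -> *aA' | ε


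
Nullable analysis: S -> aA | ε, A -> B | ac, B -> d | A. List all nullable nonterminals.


A nonterminal is nullable iff some alternative derives ε (directly, or every symbol in it is nullable)
Nullable: {S}


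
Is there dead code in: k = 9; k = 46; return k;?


first assignment to k is overwritten before any read
Dead: 'k = 9'


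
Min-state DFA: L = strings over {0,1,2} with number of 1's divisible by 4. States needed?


Track (count of 1) mod 4: states 0..3, accept at 0
Minimal DFA: 4 states


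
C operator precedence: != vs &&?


'!=' is equality (level 6); '&&' is logical AND (level 2)
Higher level binds tighter
'!=' has higher precedence than '&&'


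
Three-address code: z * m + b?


Break into single-operator statements:
t1 = z * m
t2 = t1 + b


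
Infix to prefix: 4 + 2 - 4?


left-to-right (same/higher precedence on left): tree is (- (+ 4 2) 4)
Prefix: - + 4 2 4


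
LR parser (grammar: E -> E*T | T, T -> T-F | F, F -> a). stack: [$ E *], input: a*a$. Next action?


no handle ('E*' is not any RHS); shift 'a'
Action: shift


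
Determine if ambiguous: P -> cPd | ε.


balanced c^n…d^n: each string has a unique parse
Unambiguous


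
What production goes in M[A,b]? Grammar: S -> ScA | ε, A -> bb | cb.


For [A, b]: 'b' ∈ FIRST(bb)
Entry: A -> bb


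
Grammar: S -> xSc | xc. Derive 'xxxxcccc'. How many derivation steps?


Derivation: S => xSc => xxScc => xxxSccc => xxxxcccc
Steps: 4


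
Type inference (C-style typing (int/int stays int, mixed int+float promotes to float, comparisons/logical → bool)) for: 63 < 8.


Operand types: int < int
Rule: comparison yields bool
Result type: bool


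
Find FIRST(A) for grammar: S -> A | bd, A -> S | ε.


Per alternative of A: FIRST(S) = {b, ε}; FIRST(ε) = {ε}
FIRST(A) = {b, ε}


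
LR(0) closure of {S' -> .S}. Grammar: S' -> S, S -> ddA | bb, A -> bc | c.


Start: S' -> .S
For each item with dot before a nonterminal B, add B -> .γ for every B-production
Closure: [S' -> .S, S -> .ddA, S -> .bb]


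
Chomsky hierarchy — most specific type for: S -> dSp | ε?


Single nonterminal LHS, but d^n p^n is not regular
Classification: Type 2 (Context-Free)


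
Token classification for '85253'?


Pattern: digits only
Type: INTEGER_LITERAL


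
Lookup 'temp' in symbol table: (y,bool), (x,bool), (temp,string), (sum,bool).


Lookup 'temp' → type string


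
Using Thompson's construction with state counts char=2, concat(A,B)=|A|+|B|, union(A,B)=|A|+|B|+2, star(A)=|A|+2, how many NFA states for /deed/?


Syntax tree has 4 char leaf(s), 0 union(s), 0 star(s)
chars contribute 4×2 = 8; each union adds +2; each star adds +2
Total: 8 + 0 + 0 = 8 states


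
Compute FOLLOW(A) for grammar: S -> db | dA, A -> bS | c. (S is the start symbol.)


$ ∈ FOLLOW(S). For each A -> αBβ: add FIRST(β)\{ε} to FOLLOW(B); if β nullable, add FOLLOW(A).
FOLLOW(A) = {$}


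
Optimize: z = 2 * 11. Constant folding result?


2 * 11 = 22 at compile time
Optimized: z = 22


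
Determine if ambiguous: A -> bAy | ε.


balanced b^n…y^n: each string has a unique parse
Unambiguous


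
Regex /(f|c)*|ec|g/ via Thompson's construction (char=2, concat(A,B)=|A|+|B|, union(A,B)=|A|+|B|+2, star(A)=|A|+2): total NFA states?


Syntax tree has 5 char leaf(s), 3 union(s), 1 star(s)
chars contribute 5×2 = 10; each union adds +2; each star adds +2
Total: 10 + 6 + 2 = 18 states


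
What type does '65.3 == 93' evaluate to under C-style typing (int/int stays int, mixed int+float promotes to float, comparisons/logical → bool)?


Operand types: float == int
Rule: comparison yields bool
Result type: bool


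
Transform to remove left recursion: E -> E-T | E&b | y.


Left-recursive alternatives: E-T, E&b; non-recursive: y
Introduce E': E -> yE', E' -> -TE' | &bE' | ε


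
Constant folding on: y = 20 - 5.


20 - 5 = 15 at compile time
Optimized: y = 15


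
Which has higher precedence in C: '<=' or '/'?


'/' is multiplicative (level 10); '<=' is relational (level 7)
Higher level binds tighter
'/' has higher precedence than '<='


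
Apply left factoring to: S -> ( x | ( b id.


Common prefix: '('
Factored: S -> ( S', S' -> x | b id


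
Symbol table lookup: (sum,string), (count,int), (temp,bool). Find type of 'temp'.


Lookup 'temp' → type bool


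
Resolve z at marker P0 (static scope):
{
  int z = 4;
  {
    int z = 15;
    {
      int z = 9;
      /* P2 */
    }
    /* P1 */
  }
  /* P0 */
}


z declared in the same block as P0
z = 4


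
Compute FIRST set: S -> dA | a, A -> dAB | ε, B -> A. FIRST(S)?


Per alternative of S: FIRST(dA) = {d}; FIRST(a) = {a}
FIRST(S) = {a, d}


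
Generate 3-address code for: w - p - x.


Break into single-operator statements:
t1 = w - p
t2 = t1 - x


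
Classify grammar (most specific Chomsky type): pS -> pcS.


LHS has context (more than one symbol) and |LHS| ≤ |RHS|
Classification: Type 1 (Context-Sensitive)


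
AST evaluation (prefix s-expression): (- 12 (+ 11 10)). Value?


Evaluate inner: (+ 11 10) = 21
Evaluate root: (- 12 21) = -9
Result: -9


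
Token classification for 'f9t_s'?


Pattern: letter/underscore followed by alphanumerics, not a keyword
Type: IDENTIFIER


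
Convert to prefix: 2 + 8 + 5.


left-to-right (same/higher precedence on left): tree is (+ (+ 2 8) 5)
Prefix: + + 2 8 5


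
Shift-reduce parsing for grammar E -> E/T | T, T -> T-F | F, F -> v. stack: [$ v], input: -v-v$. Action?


'v' on top is the handle for F -> v
Action: reduce (F -> v)


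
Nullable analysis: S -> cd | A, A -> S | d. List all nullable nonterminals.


A nonterminal is nullable iff some alternative derives ε (directly, or every symbol in it is nullable)
Nullable: {}


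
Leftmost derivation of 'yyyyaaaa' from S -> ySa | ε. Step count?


Derivation: S => ySa => yySaa => yyySaaa => yyyySaaaa => yyyyaaaa
Steps: 5


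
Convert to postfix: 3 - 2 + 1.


Left to right (same or higher precedence on left)
Postfix: 3 2 - 1 +


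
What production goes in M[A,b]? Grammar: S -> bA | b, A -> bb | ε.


For [A, b]: 'b' ∈ FIRST(bb)
Entry: A -> bb


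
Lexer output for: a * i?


Scan left to right, longest-match per lexeme
Tokens: ID(a), OP(*), ID(i)


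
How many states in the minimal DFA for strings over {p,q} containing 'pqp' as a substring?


KMP-style automaton: 3 progress states + 1 absorbing accept = 4
Minimal DFA: 4 states


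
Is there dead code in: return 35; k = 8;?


statement follows a return and is unreachable
Dead: 'k = 8'


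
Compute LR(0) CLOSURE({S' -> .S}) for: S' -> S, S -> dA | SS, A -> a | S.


Start: S' -> .S
For each item with dot before a nonterminal B, add B -> .γ for every B-production
Closure: [S' -> .S, S -> .dA, S -> .SS]


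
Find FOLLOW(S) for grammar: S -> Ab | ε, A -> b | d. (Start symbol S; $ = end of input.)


$ ∈ FOLLOW(S). For each A -> αBβ: add FIRST(β)\{ε} to FOLLOW(B); if β nullable, add FOLLOW(A).
FOLLOW(S) = {$}


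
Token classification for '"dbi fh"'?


Pattern: double-quoted sequence
Type: STRING_LITERAL


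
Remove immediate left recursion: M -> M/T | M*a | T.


Left-recursive alternatives: M/T, M*a; non-recursive: T
Introduce M': M -> TM', M' -> /TM' | *aM' | ε


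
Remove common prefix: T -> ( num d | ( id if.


Common prefix: '('
Factored: T -> ( T', T' -> num d | id if


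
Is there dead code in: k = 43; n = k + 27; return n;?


k is read by n's definition; n is returned
No dead code


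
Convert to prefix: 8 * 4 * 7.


left-to-right (same/higher precedence on left): tree is (* (* 8 4) 7)
Prefix: * * 8 4 7


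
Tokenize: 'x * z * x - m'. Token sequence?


Scan left to right, longest-match per lexeme
Tokens: ID(x), OP(*), ID(z), OP(*), ID(x), OP(-), ID(m)


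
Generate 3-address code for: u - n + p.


Break into single-operator statements:
t1 = u - n
t2 = t1 + p


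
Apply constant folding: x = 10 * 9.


10 * 9 = 90 at compile time
Optimized: x = 90


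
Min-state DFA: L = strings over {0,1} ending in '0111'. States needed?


Track the longest suffix of input matching a prefix of '0111': 5 classes (prefixes of length 0..4)
Minimal DFA: 5 states


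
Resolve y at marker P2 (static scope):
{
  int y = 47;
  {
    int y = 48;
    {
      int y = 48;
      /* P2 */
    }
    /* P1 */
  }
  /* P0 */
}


y declared in the same block as P2
y = 48


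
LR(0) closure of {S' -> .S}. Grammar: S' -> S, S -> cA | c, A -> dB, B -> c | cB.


Start: S' -> .S
For each item with dot before a nonterminal B, add B -> .γ for every B-production
Closure: [S' -> .S, S -> .cA, S -> .c]


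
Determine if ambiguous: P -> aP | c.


right-linear, alternatives start with distinct terminals 'a' vs 'c': unique leftmost derivation
Unambiguous


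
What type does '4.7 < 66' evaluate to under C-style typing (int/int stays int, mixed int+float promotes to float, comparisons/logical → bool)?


Operand types: float < int
Rule: comparison yields bool
Result type: bool


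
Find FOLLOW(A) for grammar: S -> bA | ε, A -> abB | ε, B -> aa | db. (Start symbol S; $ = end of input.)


$ ∈ FOLLOW(S). For each A -> αBβ: add FIRST(β)\{ε} to FOLLOW(B); if β nullable, add FOLLOW(A).
FOLLOW(A) = {$}


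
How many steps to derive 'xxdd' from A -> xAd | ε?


Derivation: A => xAd => xxAdd => xxdd
Steps: 3


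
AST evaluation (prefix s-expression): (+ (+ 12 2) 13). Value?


Evaluate inner: (+ 12 2) = 14
Evaluate root: (+ 14 13) = 27
Result: 27


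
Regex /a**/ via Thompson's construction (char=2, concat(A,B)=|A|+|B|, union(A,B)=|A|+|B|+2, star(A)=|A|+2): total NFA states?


Syntax tree has 1 char leaf(s), 0 union(s), 2 star(s)
chars contribute 1×2 = 2; each union adds +2; each star adds +2
Total: 2 + 0 + 4 = 6 states


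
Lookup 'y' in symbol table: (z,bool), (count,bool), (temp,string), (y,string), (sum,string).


Lookup 'y' → type string


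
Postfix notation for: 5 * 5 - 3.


Left to right (same or higher precedence on left)
Postfix: 5 5 * 3 -


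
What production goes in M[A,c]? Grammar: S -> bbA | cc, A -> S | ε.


For [A, c]: 'c' ∈ FIRST(S)
Entry: A -> S


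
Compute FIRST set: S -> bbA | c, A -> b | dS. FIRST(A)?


Per alternative of A: FIRST(b) = {b}; FIRST(dS) = {d}
FIRST(A) = {b, d}


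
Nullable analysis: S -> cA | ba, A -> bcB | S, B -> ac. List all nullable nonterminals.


A nonterminal is nullable iff some alternative derives ε (directly, or every symbol in it is nullable)
Nullable: {}


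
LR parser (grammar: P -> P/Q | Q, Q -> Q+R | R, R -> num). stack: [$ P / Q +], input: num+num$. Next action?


no handle; shift 'num'
Action: shift


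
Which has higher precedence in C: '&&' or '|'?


'|' is bitwise OR (level 3); '&&' is logical AND (level 2)
Higher level binds tighter
'|' has higher precedence than '&&'


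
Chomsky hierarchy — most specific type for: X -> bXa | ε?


Single nonterminal LHS, but b^n a^n is not regular
Classification: Type 2 (Context-Free)


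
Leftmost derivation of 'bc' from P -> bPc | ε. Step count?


Derivation: P => bPc => bc
Steps: 2


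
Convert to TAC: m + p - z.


Break into single-operator statements:
t1 = m + p
t2 = t1 - z


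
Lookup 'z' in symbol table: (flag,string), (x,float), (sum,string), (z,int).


Lookup 'z' → type int


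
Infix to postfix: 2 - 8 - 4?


Left to right (same or higher precedence on left)
Postfix: 2 8 - 4 -


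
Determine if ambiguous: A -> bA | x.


right-linear, alternatives start with distinct terminals 'b' vs 'x': unique leftmost derivation
Unambiguous


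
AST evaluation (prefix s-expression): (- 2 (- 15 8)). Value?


Evaluate inner: (- 15 8) = 7
Evaluate root: (- 2 7) = -5
Result: -5


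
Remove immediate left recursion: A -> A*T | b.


Left-recursive alternatives: A*T; non-recursive: b
Introduce A': A -> bA', A' -> *TA' | ε


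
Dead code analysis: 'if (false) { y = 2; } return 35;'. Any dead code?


condition is constant false, so the whole block is unreachable
Dead: 'if (false) { y = 2; }'


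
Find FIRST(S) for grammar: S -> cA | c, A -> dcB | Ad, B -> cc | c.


Per alternative of S: FIRST(cA) = {c}; FIRST(c) = {c}
FIRST(S) = {c}


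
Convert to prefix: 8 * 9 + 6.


left-to-right (same/higher precedence on left): tree is (+ (* 8 9) 6)
Prefix: + * 8 9 6


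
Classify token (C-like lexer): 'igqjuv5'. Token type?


Pattern: letter/underscore followed by alphanumerics, not a keyword
Type: IDENTIFIER


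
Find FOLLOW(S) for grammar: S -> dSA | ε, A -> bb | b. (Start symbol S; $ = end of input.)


$ ∈ FOLLOW(S). For each A -> αBβ: add FIRST(β)\{ε} to FOLLOW(B); if β nullable, add FOLLOW(A).
FOLLOW(S) = {$, b}


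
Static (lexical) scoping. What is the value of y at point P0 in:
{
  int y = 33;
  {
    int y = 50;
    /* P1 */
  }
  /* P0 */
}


y declared in the same block as P0
y = 33


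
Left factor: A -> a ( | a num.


Common prefix: 'a'
Factored: A -> a A', A' -> ( | num


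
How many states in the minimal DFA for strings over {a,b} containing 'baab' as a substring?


KMP-style automaton: 4 progress states + 1 absorbing accept = 5
Minimal DFA: 5 states


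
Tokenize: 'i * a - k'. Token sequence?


Scan left to right, longest-match per lexeme
Tokens: ID(i), OP(*), ID(a), OP(-), ID(k)


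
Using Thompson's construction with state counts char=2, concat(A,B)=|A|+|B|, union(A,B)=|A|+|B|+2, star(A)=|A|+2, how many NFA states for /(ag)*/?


Syntax tree has 2 char leaf(s), 0 union(s), 1 star(s)
chars contribute 2×2 = 4; each union adds +2; each star adds +2
Total: 4 + 0 + 2 = 6 states


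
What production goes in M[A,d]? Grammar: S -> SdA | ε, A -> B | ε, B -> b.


For [A, d]: ε is nullable and 'd' ∈ FOLLOW(A)
Entry: A -> ε


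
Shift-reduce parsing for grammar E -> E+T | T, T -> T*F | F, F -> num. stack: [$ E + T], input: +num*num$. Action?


handle 'E+T' on top; lookahead ∈ FOLLOW(E) = {+, $}
Action: reduce (E -> E+T)


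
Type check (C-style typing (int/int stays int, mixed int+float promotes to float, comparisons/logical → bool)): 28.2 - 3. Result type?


Operand types: float - int
Rule: mixed int/float promotes to float; int/int stays int
Result type: float


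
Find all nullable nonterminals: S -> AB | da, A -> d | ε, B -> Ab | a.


A nonterminal is nullable iff some alternative derives ε (directly, or every symbol in it is nullable)
Nullable: {A}


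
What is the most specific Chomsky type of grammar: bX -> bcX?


LHS has context (more than one symbol) and |LHS| ≤ |RHS|
Classification: Type 1 (Context-Sensitive)


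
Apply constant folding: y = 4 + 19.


4 + 19 = 23 at compile time
Optimized: y = 23


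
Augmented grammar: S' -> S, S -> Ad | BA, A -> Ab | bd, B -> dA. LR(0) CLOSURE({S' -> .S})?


Start: S' -> .S
For each item with dot before a nonterminal B, add B -> .γ for every B-production
Closure: [S' -> .S, S -> .Ad, S -> .BA, A -> .Ab, A -> .bd, B -> .dA]


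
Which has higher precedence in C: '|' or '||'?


'|' is bitwise OR (level 3); '||' is logical OR (level 1)
Higher level binds tighter
'|' has higher precedence than '||'


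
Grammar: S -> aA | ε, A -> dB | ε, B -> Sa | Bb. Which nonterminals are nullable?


A nonterminal is nullable iff some alternative derives ε (directly, or every symbol in it is nullable)
Nullable: {A, S}


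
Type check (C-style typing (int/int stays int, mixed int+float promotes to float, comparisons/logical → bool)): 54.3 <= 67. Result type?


Operand types: float <= int
Rule: comparison yields bool
Result type: bool


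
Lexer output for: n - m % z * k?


Scan left to right, longest-match per lexeme
Tokens: ID(n), OP(-), ID(m), OP(%), ID(z), OP(*), ID(k)


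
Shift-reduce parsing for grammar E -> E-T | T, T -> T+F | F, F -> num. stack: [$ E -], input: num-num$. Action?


no handle ('E-' is not any RHS); shift 'num'
Action: shift


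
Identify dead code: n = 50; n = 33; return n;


first assignment to n is overwritten before any read
Dead: 'n = 50'


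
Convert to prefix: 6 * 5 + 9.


left-to-right (same/higher precedence on left): tree is (+ (* 6 5) 9)
Prefix: + * 6 5 9


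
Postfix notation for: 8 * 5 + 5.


Left to right (same or higher precedence on left)
Postfix: 8 5 * 5 +


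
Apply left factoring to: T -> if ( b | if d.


Common prefix: 'if'
Factored: T -> if T', T' -> ( b | d


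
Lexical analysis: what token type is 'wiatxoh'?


Pattern: letter/underscore followed by alphanumerics, not a keyword
Type: IDENTIFIER


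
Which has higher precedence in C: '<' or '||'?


'<' is relational (level 7); '||' is logical OR (level 1)
Higher level binds tighter
'<' has higher precedence than '||'


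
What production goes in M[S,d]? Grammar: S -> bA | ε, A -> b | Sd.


For [S, d]: ε is nullable and 'd' ∈ FOLLOW(S)
Entry: S -> ε


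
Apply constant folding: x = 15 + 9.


15 + 9 = 24 at compile time
Optimized: x = 24


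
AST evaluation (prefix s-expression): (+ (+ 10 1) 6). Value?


Evaluate inner: (+ 10 1) = 11
Evaluate root: (+ 11 6) = 17
Result: 17


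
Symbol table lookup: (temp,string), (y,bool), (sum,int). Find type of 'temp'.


Lookup 'temp' → type string


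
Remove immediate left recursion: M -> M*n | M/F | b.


Left-recursive alternatives: M*n, M/F; non-recursive: b
Introduce M': M -> bM', M' -> *nM' | /FM' | ε


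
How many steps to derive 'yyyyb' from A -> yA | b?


Derivation: A => yA => yyA => yyyA => yyyyA => yyyyb
Steps: 5


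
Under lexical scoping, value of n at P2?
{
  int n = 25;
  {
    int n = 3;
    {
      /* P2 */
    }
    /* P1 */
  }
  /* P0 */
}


P2's block does not declare n; resolves to the enclosing declaration at depth 1
n = 3


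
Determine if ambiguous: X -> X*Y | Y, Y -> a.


precedence layered via separate nonterminal Y: deterministic
Unambiguous


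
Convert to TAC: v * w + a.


Break into single-operator statements:
t1 = v * w
t2 = t1 + a


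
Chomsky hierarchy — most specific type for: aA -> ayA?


LHS has context (more than one symbol) and |LHS| ≤ |RHS|
Classification: Type 1 (Context-Sensitive)


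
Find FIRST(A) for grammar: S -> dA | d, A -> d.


Per alternative of A: FIRST(d) = {d}
FIRST(A) = {d}


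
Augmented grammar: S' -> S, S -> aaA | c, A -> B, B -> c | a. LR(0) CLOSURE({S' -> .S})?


Start: S' -> .S
For each item with dot before a nonterminal B, add B -> .γ for every B-production
Closure: [S' -> .S, S -> .aaA, S -> .c]


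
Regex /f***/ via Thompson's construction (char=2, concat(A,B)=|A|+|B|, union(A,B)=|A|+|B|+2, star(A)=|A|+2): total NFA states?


Syntax tree has 1 char leaf(s), 0 union(s), 3 star(s)
chars contribute 1×2 = 2; each union adds +2; each star adds +2
Total: 2 + 0 + 6 = 8 states


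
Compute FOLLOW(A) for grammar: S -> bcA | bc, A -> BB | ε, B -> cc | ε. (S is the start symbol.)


$ ∈ FOLLOW(S). For each A -> αBβ: add FIRST(β)\{ε} to FOLLOW(B); if β nullable, add FOLLOW(A).
FOLLOW(A) = {$}


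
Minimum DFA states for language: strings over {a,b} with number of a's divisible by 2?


Track (count of a) mod 2: states 0..1, accept at 0
Minimal DFA: 2 states


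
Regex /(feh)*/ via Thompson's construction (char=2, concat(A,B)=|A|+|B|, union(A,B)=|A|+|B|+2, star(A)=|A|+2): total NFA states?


Syntax tree has 3 char leaf(s), 0 union(s), 1 star(s)
chars contribute 3×2 = 6; each union adds +2; each star adds +2
Total: 6 + 0 + 2 = 8 states


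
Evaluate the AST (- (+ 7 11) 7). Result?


Evaluate inner: (+ 7 11) = 18
Evaluate root: (- 18 7) = 11
Result: 11


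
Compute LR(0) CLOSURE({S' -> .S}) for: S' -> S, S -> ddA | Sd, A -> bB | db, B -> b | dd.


Start: S' -> .S
For each item with dot before a nonterminal B, add B -> .γ for every B-production
Closure: [S' -> .S, S -> .ddA, S -> .Sd]


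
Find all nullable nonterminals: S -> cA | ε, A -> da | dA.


A nonterminal is nullable iff some alternative derives ε (directly, or every symbol in it is nullable)
Nullable: {S}


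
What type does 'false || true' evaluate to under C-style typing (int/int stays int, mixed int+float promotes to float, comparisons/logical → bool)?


Operand types: bool || bool
Rule: logical operators take bool operands and yield bool
Result type: bool


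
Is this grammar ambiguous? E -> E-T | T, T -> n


precedence layered via separate nonterminal T: deterministic
Unambiguous


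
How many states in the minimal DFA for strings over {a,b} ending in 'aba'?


Track the longest suffix of input matching a prefix of 'aba': 4 classes (prefixes of length 0..3)
Minimal DFA: 4 states


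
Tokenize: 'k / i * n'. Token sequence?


Scan left to right, longest-match per lexeme
Tokens: ID(k), OP(/), ID(i), OP(*), ID(n)


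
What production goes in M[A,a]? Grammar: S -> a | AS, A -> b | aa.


For [A, a]: 'a' ∈ FIRST(aa)
Entry: A -> aa


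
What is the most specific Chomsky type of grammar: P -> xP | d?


Right-linear: every RHS is a terminal or a terminal followed by one nonterminal
Classification: Type 3 (Regular)


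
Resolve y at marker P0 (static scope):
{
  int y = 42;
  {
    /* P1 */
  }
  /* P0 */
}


y declared in the same block as P0
y = 42


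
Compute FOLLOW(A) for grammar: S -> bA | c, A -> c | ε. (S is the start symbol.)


$ ∈ FOLLOW(S). For each A -> αBβ: add FIRST(β)\{ε} to FOLLOW(B); if β nullable, add FOLLOW(A).
FOLLOW(A) = {$}


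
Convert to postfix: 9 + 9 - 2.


Left to right (same or higher precedence on left)
Postfix: 9 9 + 2 -


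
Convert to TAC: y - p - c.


Break into single-operator statements:
t1 = y - p
t2 = t1 - c


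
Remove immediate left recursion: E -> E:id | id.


Left-recursive alternatives: E:id; non-recursive: id
Introduce E': E -> idE', E' -> :idE' | ε


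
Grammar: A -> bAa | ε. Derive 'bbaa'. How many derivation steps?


Derivation: A => bAa => bbAaa => bbaa
Steps: 3


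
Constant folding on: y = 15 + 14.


15 + 14 = 29 at compile time
Optimized: y = 29


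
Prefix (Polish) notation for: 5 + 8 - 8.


left-to-right (same/higher precedence on left): tree is (- (+ 5 8) 8)
Prefix: - + 5 8 8


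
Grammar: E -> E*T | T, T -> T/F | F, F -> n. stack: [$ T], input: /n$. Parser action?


shift '/' to continue T -> T/F
Action: shift


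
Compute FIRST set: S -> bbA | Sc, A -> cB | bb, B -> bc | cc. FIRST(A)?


Per alternative of A: FIRST(cB) = {c}; FIRST(bb) = {b}
FIRST(A) = {b, c}


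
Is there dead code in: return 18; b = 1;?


statement follows a return and is unreachable
Dead: 'b = 1'


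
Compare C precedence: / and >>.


'/' is multiplicative (level 10); '>>' is shift (level 8)
Higher level binds tighter
'/' has higher precedence than '>>'


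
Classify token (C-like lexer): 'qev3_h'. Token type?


Pattern: letter/underscore followed by alphanumerics, not a keyword
Type: IDENTIFIER


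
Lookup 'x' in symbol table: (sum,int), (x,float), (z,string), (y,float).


Lookup 'x' → type float


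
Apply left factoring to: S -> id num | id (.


Common prefix: 'id'
Factored: S -> id S', S' -> num | (


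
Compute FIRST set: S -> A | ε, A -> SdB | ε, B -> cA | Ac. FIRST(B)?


Per alternative of B: FIRST(cA) = {c}; FIRST(Ac) = {c, d}
FIRST(B) = {c, d}


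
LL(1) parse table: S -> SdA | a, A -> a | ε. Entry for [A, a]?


For [A, a]: 'a' ∈ FIRST(a)
Entry: A -> a


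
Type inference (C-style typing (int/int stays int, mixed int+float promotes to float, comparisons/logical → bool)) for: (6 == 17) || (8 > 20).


Operand types: bool || bool
Rule: logical operators take bool operands and yield bool
Result type: bool


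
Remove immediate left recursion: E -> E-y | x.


Left-recursive alternatives: E-y; non-recursive: x
Introduce E': E -> xE', E' -> -yE' | ε


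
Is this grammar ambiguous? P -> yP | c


right-linear, alternatives start with distinct terminals 'y' vs 'c': unique leftmost derivation
Unambiguous


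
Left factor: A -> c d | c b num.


Common prefix: 'c'
Factored: A -> c A', A' -> d | b num


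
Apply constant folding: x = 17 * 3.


17 * 3 = 51 at compile time
Optimized: x = 51


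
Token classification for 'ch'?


Pattern: letter/underscore followed by alphanumerics, not a keyword
Type: IDENTIFIER


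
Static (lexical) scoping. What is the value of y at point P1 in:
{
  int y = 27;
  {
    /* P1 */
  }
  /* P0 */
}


P1's block does not declare y; resolves to the enclosing declaration at depth 0
y = 27


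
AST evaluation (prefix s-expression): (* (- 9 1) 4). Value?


Evaluate inner: (- 9 1) = 8
Evaluate root: (* 8 4) = 32
Result: 32


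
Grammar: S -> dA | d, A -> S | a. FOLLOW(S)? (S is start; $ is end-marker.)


$ ∈ FOLLOW(S). For each A -> αBβ: add FIRST(β)\{ε} to FOLLOW(B); if β nullable, add FOLLOW(A).
FOLLOW(S) = {$}


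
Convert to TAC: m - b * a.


Break into single-operator statements:
t1 = b * a
t2 = m - t1


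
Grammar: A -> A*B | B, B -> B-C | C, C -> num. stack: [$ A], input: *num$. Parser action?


shift '*' to continue A -> A*B
Action: shift


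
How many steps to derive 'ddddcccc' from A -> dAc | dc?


Derivation: A => dAc => ddAcc => dddAccc => ddddcccc
Steps: 4


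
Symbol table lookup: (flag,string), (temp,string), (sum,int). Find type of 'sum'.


Lookup 'sum' → type int


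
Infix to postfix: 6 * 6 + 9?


Left to right (same or higher precedence on left)
Postfix: 6 6 * 9 +


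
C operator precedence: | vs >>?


'>>' is shift (level 8); '|' is bitwise OR (level 3)
Higher level binds tighter
'>>' has higher precedence than '|'


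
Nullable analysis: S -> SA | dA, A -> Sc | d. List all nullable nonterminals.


A nonterminal is nullable iff some alternative derives ε (directly, or every symbol in it is nullable)
Nullable: {}


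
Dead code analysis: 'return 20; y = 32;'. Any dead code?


statement follows a return and is unreachable
Dead: 'y = 32'


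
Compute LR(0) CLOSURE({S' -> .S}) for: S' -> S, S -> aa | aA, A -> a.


Start: S' -> .S
For each item with dot before a nonterminal B, add B -> .γ for every B-production
Closure: [S' -> .S, S -> .aa, S -> .aA]


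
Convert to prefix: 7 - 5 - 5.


left-to-right (same/higher precedence on left): tree is (- (- 7 5) 5)
Prefix: - - 7 5 5


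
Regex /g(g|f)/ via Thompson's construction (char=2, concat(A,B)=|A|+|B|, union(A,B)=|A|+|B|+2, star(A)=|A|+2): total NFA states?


Syntax tree has 3 char leaf(s), 1 union(s), 0 star(s)
chars contribute 3×2 = 6; each union adds +2; each star adds +2
Total: 6 + 2 + 0 = 8 states


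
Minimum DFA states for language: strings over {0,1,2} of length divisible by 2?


Track length mod 2: states 0..1, accept at 0
Minimal DFA: 2 states


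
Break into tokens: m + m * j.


Scan left to right, longest-match per lexeme
Tokens: ID(m), OP(+), ID(m), OP(*), ID(j)


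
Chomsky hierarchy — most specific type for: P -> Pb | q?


Left-linear: every RHS is a terminal or one nonterminal followed by a terminal
Classification: Type 3 (Regular)


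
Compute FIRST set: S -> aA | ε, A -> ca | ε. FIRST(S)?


Per alternative of S: FIRST(aA) = {a}; FIRST(ε) = {ε}
FIRST(S) = {a, ε}


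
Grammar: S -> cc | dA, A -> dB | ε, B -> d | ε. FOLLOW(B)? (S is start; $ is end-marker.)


$ ∈ FOLLOW(S). For each A -> αBβ: add FIRST(β)\{ε} to FOLLOW(B); if β nullable, add FOLLOW(A).
FOLLOW(B) = {$}


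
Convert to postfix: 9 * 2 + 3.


Left to right (same or higher precedence on left)
Postfix: 9 2 * 3 +


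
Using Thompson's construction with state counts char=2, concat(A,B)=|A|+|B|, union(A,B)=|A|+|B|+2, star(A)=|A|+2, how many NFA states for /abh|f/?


Syntax tree has 4 char leaf(s), 1 union(s), 0 star(s)
chars contribute 4×2 = 8; each union adds +2; each star adds +2
Total: 8 + 2 + 0 = 10 states


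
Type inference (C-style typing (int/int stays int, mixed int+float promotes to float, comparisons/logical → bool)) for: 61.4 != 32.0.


Operand types: float != float
Rule: comparison yields bool
Result type: bool


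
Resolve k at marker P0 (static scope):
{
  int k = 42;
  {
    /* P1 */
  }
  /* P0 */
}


k declared in the same block as P0
k = 42


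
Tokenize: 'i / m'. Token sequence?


Scan left to right, longest-match per lexeme
Tokens: ID(i), OP(/), ID(m)


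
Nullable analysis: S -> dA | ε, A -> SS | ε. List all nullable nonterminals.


A nonterminal is nullable iff some alternative derives ε (directly, or every symbol in it is nullable)
Nullable: {A, S}


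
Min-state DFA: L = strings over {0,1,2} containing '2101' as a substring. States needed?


KMP-style automaton: 4 progress states + 1 absorbing accept = 5
Minimal DFA: 5 states


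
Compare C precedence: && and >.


'>' is relational (level 7); '&&' is logical AND (level 2)
Higher level binds tighter
'>' has higher precedence than '&&'


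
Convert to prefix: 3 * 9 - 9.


left-to-right (same/higher precedence on left): tree is (- (* 3 9) 9)
Prefix: - * 3 9 9


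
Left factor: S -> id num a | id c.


Common prefix: 'id'
Factored: S -> id S', S' -> num a | c


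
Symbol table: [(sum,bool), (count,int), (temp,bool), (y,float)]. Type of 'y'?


Lookup 'y' → type float


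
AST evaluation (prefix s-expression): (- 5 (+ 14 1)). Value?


Evaluate inner: (+ 14 1) = 15
Evaluate root: (- 5 15) = -10
Result: -10


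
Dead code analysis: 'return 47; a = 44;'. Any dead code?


statement follows a return and is unreachable
Dead: 'a = 44'


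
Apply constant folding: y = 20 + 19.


20 + 19 = 39 at compile time
Optimized: y = 39


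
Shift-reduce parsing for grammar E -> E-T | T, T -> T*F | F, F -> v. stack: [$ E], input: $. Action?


start symbol E on stack, input exhausted
Action: accept


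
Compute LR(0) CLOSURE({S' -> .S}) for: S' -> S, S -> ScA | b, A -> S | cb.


Start: S' -> .S
For each item with dot before a nonterminal B, add B -> .γ for every B-production
Closure: [S' -> .S, S -> .ScA, S -> .b]


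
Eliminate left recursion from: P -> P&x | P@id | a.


Left-recursive alternatives: P&x, P@id; non-recursive: a
Introduce P': P -> aP', P' -> &xP' | @idP' | ε


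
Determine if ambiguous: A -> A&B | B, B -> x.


precedence layered via separate nonterminal B: deterministic
Unambiguous


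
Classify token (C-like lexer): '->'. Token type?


Pattern: operator symbol
Type: OPERATOR


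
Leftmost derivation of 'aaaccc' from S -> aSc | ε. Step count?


Derivation: S => aSc => aaScc => aaaSccc => aaaccc
Steps: 4


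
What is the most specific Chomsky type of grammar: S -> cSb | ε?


Single nonterminal LHS, but c^n b^n is not regular
Classification: Type 2 (Context-Free)


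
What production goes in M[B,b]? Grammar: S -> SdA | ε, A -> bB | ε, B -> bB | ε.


For [B, b]: 'b' ∈ FIRST(bB)
Entry: B -> bB


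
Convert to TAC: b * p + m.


Break into single-operator statements:
t1 = b * p
t2 = t1 + m
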